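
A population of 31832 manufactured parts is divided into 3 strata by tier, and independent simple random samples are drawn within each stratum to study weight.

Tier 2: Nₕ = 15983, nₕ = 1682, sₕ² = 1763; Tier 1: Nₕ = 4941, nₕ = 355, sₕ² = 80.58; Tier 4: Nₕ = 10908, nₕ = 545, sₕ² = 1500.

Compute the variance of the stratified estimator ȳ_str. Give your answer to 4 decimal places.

0.5486

Var(ȳ_str) = Σₕ Wₕ²(1 − fₕ)sₕ²/nₕ with Wₕ = Nₕ/N, N = 31832.
Tier 2: Wₕ = 0.50210480; term = 0.50210480²·(1 − 0.10523681)·1763/1682 = 0.23644121.
Tier 1: Wₕ = 0.15522116; term = 0.15522116²·(1 − 0.07184780)·80.58/355 = 0.0050759807.
Tier 4: Wₕ = 0.34267404; term = 0.34267404²·(1 − 0.04996333)·1500/545 = 0.30704182.
Sum = 0.54855901.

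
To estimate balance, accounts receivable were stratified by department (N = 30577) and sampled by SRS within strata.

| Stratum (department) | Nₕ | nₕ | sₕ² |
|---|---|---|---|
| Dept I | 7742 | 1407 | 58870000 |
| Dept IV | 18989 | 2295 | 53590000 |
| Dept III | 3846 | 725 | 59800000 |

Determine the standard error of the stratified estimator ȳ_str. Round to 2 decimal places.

Var(ȳ_str) = Σₕ Wₕ²(1 − fₕ)sₕ²/nₕ with Wₕ = Nₕ/N, N = 30577.
Dept I: Wₕ = 0.25319685; term = 0.25319685²·(1 − 0.18173599)·58870000/1407 = 2194.8759.
Dept IV: Wₕ = 0.62102234; term = 0.62102234²·(1 − 0.12085944)·53590000/2295 = 7917.2403.
Dept III: Wₕ = 0.12578082; term = 0.12578082²·(1 − 0.18850754)·59800000/725 = 1058.9525.
Sum = 11171.069.
SE = √(11171.069) = 105.69.

105.69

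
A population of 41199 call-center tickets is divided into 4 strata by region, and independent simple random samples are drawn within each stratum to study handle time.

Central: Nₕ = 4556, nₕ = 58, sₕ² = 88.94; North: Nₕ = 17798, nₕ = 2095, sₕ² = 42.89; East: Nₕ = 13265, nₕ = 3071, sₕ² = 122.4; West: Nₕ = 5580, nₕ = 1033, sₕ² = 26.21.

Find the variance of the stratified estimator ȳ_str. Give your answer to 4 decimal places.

0.0254

Var(ȳ_str) = Σₕ Wₕ²(1 − fₕ)sₕ²/nₕ with Wₕ = Nₕ/N, N = 41199.
Central: Wₕ = 0.11058521; term = 0.11058521²·(1 − 0.01273047)·88.94/58 = 0.018513944.
North: Wₕ = 0.43200078; term = 0.43200078²·(1 − 0.11770986)·42.89/2095 = 0.0033709515.
East: Wₕ = 0.32197383; term = 0.32197383²·(1 − 0.23151150)·122.4/3071 = 0.0031752662.
West: Wₕ = 0.13544018; term = 0.13544018²·(1 − 0.18512545)·26.21/1033 = 3.792735 × 10^-4.
Sum = 0.025439435.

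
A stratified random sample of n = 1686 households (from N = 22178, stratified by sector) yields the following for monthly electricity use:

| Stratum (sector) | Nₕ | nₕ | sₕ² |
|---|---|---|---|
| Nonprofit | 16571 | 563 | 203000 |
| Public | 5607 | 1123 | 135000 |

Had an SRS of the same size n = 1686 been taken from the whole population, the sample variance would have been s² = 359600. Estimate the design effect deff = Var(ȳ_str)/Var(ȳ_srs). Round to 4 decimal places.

1.0179

Var(ȳ_str) = Σ Wₕ²(1−fₕ)sₕ²/nₕ with Wₕ = Nₕ/22178:
  Nonprofit: (16571/22178)²·(1−563/16571)·203000/563 = 194.45928
  Public: (5607/22178)²·(1−1123/5607)·135000/1123 = 6.1447669
  → Var(ȳ_str) = 200.60405.
Var(ȳ_srs) = (1 − 1686/22178)·359600/1686 = 197.07162.
deff = 200.60405 / 197.07162 = 1.0179.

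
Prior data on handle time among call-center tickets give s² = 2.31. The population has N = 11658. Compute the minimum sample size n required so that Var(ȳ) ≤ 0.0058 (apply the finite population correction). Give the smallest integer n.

386

Without fpc, n₀ = s²/D = 2.31/0.0058 = 398.2759.
With fpc, (1 − n/N)·s²/n ≤ D requires n ≥ n₀/(1 + n₀/N) = 398.2759/(1 + 398.2759/11658) = 385.1190.
Rounding up, n = 386.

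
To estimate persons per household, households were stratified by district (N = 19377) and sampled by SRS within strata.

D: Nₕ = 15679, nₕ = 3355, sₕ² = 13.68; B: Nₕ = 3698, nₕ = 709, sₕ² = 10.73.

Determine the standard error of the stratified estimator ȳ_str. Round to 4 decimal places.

0.0504

Var(ȳ_str) = Σₕ Wₕ²(1 − fₕ)sₕ²/nₕ with Wₕ = Nₕ/N, N = 19377.
D: Wₕ = 0.80915518; term = 0.80915518²·(1 − 0.21398048)·13.68/3355 = 0.002098411.
B: Wₕ = 0.19084482; term = 0.19084482²·(1 − 0.19172526)·10.73/709 = 4.4552618 × 10^-4.
Sum = 0.0025439372.
SE = √(0.0025439372) = 0.0504.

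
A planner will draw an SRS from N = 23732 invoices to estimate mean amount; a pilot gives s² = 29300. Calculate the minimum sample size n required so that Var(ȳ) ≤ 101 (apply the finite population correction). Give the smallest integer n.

287

Without fpc, n₀ = s²/D = 29300/101 = 290.0990.
With fpc, (1 − n/N)·s²/n ≤ D requires n ≥ n₀/(1 + n₀/N) = 290.0990/(1 + 290.0990/23732) = 286.5957.
Rounding up, n = 287.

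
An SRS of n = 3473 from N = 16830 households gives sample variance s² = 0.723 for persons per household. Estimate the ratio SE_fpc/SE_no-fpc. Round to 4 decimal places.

f = n/N = 3473/16830 = 0.20635769.
SE_no-fpc = √(s²/n) = 0.014428353; SE_fpc = √((1−f)s²/n) = 0.01285373.
Ratio = √(1−f) = 0.89086604.

0.8909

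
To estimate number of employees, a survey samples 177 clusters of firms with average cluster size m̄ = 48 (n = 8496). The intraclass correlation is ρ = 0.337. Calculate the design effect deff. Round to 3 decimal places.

deff = 1 + (48 − 1)·0.337 = 1 + 15.839 = 16.839.

16.839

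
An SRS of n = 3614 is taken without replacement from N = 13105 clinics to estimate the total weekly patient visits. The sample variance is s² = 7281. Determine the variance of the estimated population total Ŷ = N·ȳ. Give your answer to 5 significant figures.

2.5058 × 10^8

Var(Ŷ) = N²·Var(ȳ) = N²·(1 − n/N)·s²/n.
f = 3614/13105 = 0.27577261; Var(ȳ) = 0.72422739·7281/3614 = 1.4590757.
Var(Ŷ) = 13105² · 1.4590757 = 2.5058316 × 10^8.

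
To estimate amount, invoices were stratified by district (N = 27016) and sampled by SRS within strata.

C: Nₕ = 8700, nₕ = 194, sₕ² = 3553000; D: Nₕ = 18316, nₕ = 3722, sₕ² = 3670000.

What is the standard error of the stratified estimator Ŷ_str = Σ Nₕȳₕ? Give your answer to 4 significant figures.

Var(Ŷ_str) = Σₕ Nₕ²(1 − fₕ)sₕ²/nₕ.
C: 8700²·(1 − 194/8700)·3553000/194 = 1.3553083 × 10^12.
D: 18316²·(1 − 3722/18316)·3670000/3722 = 2.6356921 × 10^11.
Sum = 1.6188775 × 10^12.
SE = √(1.6188775 × 10^12) = 1.272 × 10^6.

1.272 × 10^6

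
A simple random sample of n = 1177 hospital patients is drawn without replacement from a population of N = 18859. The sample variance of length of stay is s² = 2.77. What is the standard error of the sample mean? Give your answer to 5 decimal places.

Under SRS without replacement, Var(ȳ) = (1 − f)·s²/n with f = n/N = 1177/18859 = 0.06241052.
Var(ȳ) = (1 − 0.06241052)·2.77/1177 = 0.93758948·0.002353441 = 0.0022065615.
SE(ȳ) = √(0.0022065615) = 0.04697.

0.04697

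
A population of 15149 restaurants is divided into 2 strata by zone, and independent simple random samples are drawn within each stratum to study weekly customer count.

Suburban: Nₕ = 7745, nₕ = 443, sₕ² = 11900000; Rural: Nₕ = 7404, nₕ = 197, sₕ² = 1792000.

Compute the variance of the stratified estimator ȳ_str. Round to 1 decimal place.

Var(ȳ_str) = Σₕ Wₕ²(1 − fₕ)sₕ²/nₕ with Wₕ = Nₕ/N, N = 15149.
Suburban: Wₕ = 0.51125487; term = 0.51125487²·(1 − 0.05719819)·11900000/443 = 6619.7038.
Rural: Wₕ = 0.48874513; term = 0.48874513²·(1 − 0.02660724)·1792000/197 = 2115.0702.
Sum = 8734.774.

8734.8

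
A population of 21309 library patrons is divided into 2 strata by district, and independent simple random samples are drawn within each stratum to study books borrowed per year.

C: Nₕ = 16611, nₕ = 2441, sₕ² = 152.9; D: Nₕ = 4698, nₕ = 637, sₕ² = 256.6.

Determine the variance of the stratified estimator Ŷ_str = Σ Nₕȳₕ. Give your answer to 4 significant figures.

Var(Ŷ_str) = Σₕ Nₕ²(1 − fₕ)sₕ²/nₕ.
C: 16611²·(1 − 2441/16611)·152.9/2441 = 1.4743661 × 10^7.
D: 4698²·(1 − 637/4698)·256.6/637 = 7.6853424 × 10^6.
Sum = 2.2429003 × 10^7.

2.243 × 10^7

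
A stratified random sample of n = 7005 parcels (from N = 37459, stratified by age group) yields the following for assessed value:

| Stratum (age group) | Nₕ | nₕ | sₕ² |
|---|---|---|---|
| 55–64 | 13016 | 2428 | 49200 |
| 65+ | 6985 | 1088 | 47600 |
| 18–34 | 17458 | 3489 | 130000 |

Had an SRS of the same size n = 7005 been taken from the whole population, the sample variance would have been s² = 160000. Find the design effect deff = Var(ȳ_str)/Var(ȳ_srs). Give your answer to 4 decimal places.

Var(ȳ_str) = Σ Wₕ²(1−fₕ)sₕ²/nₕ with Wₕ = Nₕ/37459:
  55–64: (13016/37459)²·(1−2428/13016)·49200/2428 = 1.9901946
  65+: (6985/37459)²·(1−1088/6985)·47600/1088 = 1.2842904
  18–34: (17458/37459)²·(1−3489/17458)·130000/3489 = 6.4757464
  → Var(ȳ_str) = 9.7502314.
Var(ȳ_srs) = (1 − 7005/37459)·160000/7005 = 18.569491.
deff = 9.7502314 / 18.569491 = 0.5251.

0.5251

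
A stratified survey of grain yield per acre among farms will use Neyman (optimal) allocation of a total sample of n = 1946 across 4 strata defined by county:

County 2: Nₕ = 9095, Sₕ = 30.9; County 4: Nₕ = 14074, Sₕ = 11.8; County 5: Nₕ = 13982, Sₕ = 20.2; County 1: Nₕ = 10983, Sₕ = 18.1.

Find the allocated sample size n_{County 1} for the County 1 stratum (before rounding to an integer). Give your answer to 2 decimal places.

Neyman allocation: nₕ = n·NₕSₕ / Σⱼ NⱼSⱼ.
Σ NⱼSⱼ = 9095·30.9 + 14074·11.8 + 13982·20.2 + 10983·18.1 = 928337.4.
n_{County 1} = 1946·10983·18.1 / 928337.4 = 416.71.

416.71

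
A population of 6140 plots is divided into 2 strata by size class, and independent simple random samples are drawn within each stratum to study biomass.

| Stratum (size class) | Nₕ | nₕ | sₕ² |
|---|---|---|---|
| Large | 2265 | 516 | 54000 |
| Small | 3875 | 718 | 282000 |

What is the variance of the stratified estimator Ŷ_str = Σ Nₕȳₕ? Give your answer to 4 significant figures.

Var(Ŷ_str) = Σₕ Nₕ²(1 − fₕ)sₕ²/nₕ.
Large: 2265²·(1 − 516/2265)·54000/516 = 4.1457401 × 10^8.
Small: 3875²·(1 − 718/3875)·282000/718 = 4.8047517 × 10^9.
Sum = 5.2193257 × 10^9.

5.219 × 10^9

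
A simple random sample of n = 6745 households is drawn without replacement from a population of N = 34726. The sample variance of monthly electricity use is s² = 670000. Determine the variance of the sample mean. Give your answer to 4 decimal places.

80.0389

Under SRS without replacement, Var(ȳ) = (1 − f)·s²/n with f = n/N = 6745/34726 = 0.19423487.
Var(ȳ) = (1 − 0.19423487)·670000/6745 = 0.80576513·99.332839 = 80.038938.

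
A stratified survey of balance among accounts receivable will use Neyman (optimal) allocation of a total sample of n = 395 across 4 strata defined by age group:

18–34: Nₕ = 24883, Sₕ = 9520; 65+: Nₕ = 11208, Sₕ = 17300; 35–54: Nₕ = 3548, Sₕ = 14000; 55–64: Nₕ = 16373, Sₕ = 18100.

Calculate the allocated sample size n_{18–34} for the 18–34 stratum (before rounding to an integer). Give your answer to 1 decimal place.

120.5

Neyman allocation: nₕ = n·NₕSₕ / Σⱼ NⱼSⱼ.
Σ NⱼSⱼ = 24883·9520 + 11208·17300 + 3548·14000 + 16373·18100 = 7.7680786 × 10^8.
n_{18–34} = 395·24883·9520 / (7.7680786 × 10^8) = 120.5.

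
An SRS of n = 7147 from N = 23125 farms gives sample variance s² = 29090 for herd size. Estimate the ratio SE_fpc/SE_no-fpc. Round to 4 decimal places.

0.8312

f = n/N = 7147/23125 = 0.30905946.
SE_no-fpc = √(s²/n) = 2.0174834; SE_fpc = √((1−f)s²/n) = 1.6769894.
Ratio = √(1−f) = 0.83122833.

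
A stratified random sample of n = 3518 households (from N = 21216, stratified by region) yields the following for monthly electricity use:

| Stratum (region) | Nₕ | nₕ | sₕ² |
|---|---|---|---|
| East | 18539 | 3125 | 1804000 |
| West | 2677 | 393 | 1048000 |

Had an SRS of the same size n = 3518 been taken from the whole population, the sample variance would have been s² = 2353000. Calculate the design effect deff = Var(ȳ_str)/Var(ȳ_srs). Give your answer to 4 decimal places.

0.7218

Var(ȳ_str) = Σ Wₕ²(1−fₕ)sₕ²/nₕ with Wₕ = Nₕ/21216:
  East: (18539/21216)²·(1−3125/18539)·1804000/3125 = 366.48918
  West: (2677/21216)²·(1−393/2677)·1048000/393 = 36.223148
  → Var(ȳ_str) = 402.71233.
Var(ȳ_srs) = (1 − 3518/21216)·2353000/3518 = 557.93907.
deff = 402.71233 / 557.93907 = 0.7218.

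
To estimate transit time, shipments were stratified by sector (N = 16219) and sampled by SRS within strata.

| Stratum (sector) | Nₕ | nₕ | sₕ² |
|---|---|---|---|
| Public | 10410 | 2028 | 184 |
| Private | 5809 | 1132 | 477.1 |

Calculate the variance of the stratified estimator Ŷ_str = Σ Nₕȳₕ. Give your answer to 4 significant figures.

1.937 × 10^7

Var(Ŷ_str) = Σₕ Nₕ²(1 − fₕ)sₕ²/nₕ.
Public: 10410²·(1 − 2028/10410)·184/2028 = 7.9167742 × 10^6.
Private: 5809²·(1 − 1132/5809)·477.1/1132 = 1.1450692 × 10^7.
Sum = 1.9367466 × 10^7.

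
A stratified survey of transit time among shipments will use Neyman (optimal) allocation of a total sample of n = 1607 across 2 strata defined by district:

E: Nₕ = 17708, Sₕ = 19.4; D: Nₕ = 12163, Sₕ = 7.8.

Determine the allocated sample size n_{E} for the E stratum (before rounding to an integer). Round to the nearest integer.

Neyman allocation: nₕ = n·NₕSₕ / Σⱼ NⱼSⱼ.
Σ NⱼSⱼ = 17708·19.4 + 12163·7.8 = 438406.6.
n_{E} = 1607·17708·19.4 / 438406.6 = 1259.

1259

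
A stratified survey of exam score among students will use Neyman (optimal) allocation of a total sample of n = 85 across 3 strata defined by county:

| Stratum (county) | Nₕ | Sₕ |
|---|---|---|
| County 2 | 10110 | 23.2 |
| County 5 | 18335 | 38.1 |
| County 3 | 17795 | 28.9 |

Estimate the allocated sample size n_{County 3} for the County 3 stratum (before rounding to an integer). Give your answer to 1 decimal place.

30.2

Neyman allocation: nₕ = n·NₕSₕ / Σⱼ NⱼSⱼ.
Σ NⱼSⱼ = 10110·23.2 + 18335·38.1 + 17795·28.9 = 1.447391 × 10^6.
n_{County 3} = 85·17795·28.9 / (1.447391 × 10^6) = 30.2.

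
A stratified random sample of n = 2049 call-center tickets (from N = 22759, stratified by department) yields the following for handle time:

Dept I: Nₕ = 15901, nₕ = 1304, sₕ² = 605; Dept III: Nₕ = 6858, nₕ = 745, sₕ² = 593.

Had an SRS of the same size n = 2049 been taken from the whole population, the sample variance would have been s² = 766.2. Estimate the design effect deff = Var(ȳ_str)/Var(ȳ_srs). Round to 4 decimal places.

0.8003

Var(ȳ_str) = Σ Wₕ²(1−fₕ)sₕ²/nₕ with Wₕ = Nₕ/22759:
  Dept I: (15901/22759)²·(1−1304/15901)·605/1304 = 0.20790239
  Dept III: (6858/22759)²·(1−745/6858)·593/745 = 0.064423445
  → Var(ȳ_str) = 0.27232584.
Var(ȳ_srs) = (1 − 2049/22759)·766.2/2049 = 0.3402727.
deff = 0.27232584 / 0.3402727 = 0.8003.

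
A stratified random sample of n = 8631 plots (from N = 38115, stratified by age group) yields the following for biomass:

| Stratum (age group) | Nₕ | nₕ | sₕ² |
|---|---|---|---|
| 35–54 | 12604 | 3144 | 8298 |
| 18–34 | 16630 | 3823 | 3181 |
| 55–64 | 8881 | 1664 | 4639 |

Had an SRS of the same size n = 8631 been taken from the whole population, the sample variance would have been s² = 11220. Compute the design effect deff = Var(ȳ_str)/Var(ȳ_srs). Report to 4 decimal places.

0.4590

Var(ȳ_str) = Σ Wₕ²(1−fₕ)sₕ²/nₕ with Wₕ = Nₕ/38115:
  35–54: (12604/38115)²·(1−3144/12604)·8298/3144 = 0.21662001
  18–34: (16630/38115)²·(1−3823/16630)·3181/3823 = 0.12198521
  55–64: (8881/38115)²·(1−1664/8881)·4639/1664 = 0.12299792
  → Var(ȳ_str) = 0.46160314.
Var(ȳ_srs) = (1 − 8631/38115)·11220/8631 = 1.0055929.
deff = 0.46160314 / 1.0055929 = 0.4590.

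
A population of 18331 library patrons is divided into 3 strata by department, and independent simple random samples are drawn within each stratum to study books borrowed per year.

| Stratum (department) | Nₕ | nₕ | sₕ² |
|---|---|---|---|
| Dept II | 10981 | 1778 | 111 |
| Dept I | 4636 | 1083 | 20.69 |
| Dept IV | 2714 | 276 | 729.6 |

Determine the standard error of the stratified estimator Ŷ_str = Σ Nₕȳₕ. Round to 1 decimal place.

Var(Ŷ_str) = Σₕ Nₕ²(1 − fₕ)sₕ²/nₕ.
Dept II: 10981²·(1 − 1778/10981)·111/1778 = 6.3090292 × 10^6.
Dept I: 4636²·(1 − 1083/4636)·20.69/1083 = 314681.11.
Dept IV: 2714²·(1 − 276/2714)·729.6/276 = 1.7491187 × 10^7.
Sum = 2.4114897 × 10^7.
SE = √(2.4114897 × 10^7) = 4910.7.

4910.7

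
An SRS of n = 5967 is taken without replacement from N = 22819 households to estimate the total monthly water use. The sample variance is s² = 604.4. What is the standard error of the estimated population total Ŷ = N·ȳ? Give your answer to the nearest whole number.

Var(Ŷ) = N²·Var(ȳ) = N²·(1 − n/N)·s²/n.
f = 5967/22819 = 0.26149262; Var(ȳ) = 0.73850738·604.4/5967 = 0.074803731.
Var(Ŷ) = 22819² · 0.074803731 = 3.8950808 × 10^7.
SE(Ŷ) = √(3.8950808 × 10^7) = 6241.

6241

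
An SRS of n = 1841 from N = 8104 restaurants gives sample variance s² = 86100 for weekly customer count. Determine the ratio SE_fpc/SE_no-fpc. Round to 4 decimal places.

0.8791

f = n/N = 1841/8104 = 0.22717177.
SE_no-fpc = √(s²/n) = 6.8387178; SE_fpc = √((1−f)s²/n) = 6.0119612.
Ratio = √(1−f) = 0.87910650.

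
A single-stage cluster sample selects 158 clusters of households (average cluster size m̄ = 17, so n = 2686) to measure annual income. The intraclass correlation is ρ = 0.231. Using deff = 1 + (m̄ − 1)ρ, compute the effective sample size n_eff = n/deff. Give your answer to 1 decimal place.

572.0

deff = 1 + (17 − 1)·0.231 = 1 + 3.696 = 4.696.
n_eff = 2686 / 4.696 = 572.0.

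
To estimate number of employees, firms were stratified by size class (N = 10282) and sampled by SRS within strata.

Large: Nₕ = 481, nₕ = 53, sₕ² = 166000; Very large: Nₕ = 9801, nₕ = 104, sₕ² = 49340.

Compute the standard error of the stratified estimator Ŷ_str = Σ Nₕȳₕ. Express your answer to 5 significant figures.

Var(Ŷ_str) = Σₕ Nₕ²(1 − fₕ)sₕ²/nₕ.
Large: 481²·(1 − 53/481)·166000/53 = 6.4479411 × 10^8.
Very large: 9801²·(1 − 104/9801)·49340/104 = 4.508931 × 10^10.
Sum = 4.5734104 × 10^10.
SE = √(4.5734104 × 10^10) = 213860.

213860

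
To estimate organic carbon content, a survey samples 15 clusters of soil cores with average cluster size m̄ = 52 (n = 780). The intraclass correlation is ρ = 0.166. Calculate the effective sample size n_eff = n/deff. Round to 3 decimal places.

82.400

deff = 1 + (52 − 1)·0.166 = 1 + 8.466 = 9.466.
n_eff = 780 / 9.466 = 82.400.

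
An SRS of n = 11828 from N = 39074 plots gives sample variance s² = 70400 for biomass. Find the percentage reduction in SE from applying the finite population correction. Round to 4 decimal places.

16.4960

f = n/N = 11828/39074 = 0.30270768.
SE_no-fpc = √(s²/n) = 2.4396677; SE_fpc = √((1−f)s²/n) = 2.0372208.
Ratio = √(1−f) = 0.83504031. Reduction = 100·(1 − 0.83504031) = 16.4960%.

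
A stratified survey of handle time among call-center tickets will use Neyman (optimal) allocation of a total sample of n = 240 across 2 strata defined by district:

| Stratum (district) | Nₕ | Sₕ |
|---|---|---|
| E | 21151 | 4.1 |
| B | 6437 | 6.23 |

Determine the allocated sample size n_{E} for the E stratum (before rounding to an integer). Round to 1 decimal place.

164.1

Neyman allocation: nₕ = n·NₕSₕ / Σⱼ NⱼSⱼ.
Σ NⱼSⱼ = 21151·4.1 + 6437·6.23 = 126821.61.
n_{E} = 240·21151·4.1 / 126821.61 = 164.1.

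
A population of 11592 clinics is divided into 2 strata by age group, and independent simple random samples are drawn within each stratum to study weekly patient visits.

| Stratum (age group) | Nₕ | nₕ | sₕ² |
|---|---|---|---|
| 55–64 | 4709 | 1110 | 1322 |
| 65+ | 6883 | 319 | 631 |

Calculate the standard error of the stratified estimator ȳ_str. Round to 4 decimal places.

0.9029

Var(ȳ_str) = Σₕ Wₕ²(1 − fₕ)sₕ²/nₕ with Wₕ = Nₕ/N, N = 11592.
55–64: Wₕ = 0.40622843; term = 0.40622843²·(1 − 0.23571884)·1322/1110 = 0.15021118.
65+: Wₕ = 0.59377157; term = 0.59377157²·(1 − 0.04634607)·631/319 = 0.6650714.
Sum = 0.81528258.
SE = √(0.81528258) = 0.9029.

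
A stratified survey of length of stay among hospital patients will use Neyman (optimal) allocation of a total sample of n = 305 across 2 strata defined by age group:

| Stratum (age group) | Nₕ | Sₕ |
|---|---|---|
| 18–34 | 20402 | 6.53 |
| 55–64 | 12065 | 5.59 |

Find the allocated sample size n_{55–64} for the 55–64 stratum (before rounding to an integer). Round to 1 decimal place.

Neyman allocation: nₕ = n·NₕSₕ / Σⱼ NⱼSⱼ.
Σ NⱼSⱼ = 20402·6.53 + 12065·5.59 = 200668.41.
n_{55–64} = 305·12065·5.59 / 200668.41 = 102.5.

102.5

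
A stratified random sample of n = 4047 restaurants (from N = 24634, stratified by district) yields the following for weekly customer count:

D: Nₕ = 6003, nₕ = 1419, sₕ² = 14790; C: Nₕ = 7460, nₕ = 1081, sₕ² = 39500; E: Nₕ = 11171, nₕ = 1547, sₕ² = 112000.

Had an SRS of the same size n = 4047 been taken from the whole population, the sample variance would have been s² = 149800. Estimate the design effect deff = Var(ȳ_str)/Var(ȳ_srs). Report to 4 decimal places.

0.5225

Var(ȳ_str) = Σ Wₕ²(1−fₕ)sₕ²/nₕ with Wₕ = Nₕ/24634:
  D: (6003/24634)²·(1−1419/6003)·14790/1419 = 0.47263824
  C: (7460/24634)²·(1−1081/7460)·39500/1081 = 2.8654508
  E: (11171/24634)²·(1−1547/11171)·112000/1547 = 12.826421
  → Var(ȳ_str) = 16.16451.
Var(ȳ_srs) = (1 − 4047/24634)·149800/4047 = 30.934047.
deff = 16.16451 / 30.934047 = 0.5225.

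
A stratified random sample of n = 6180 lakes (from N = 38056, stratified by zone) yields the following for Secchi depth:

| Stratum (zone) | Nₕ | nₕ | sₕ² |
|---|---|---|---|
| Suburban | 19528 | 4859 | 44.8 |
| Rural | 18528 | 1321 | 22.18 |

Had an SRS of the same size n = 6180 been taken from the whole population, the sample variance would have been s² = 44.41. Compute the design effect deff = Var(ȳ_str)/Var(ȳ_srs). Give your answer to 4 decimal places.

Var(ȳ_str) = Σ Wₕ²(1−fₕ)sₕ²/nₕ with Wₕ = Nₕ/38056:
  Suburban: (19528/38056)²·(1−4859/19528)·44.8/4859 = 0.0018236568
  Rural: (18528/38056)²·(1−1321/18528)·22.18/1321 = 0.0036961207
  → Var(ȳ_str) = 0.0055197775.
Var(ȳ_srs) = (1 − 6180/38056)·44.41/6180 = 0.0060191197.
deff = 0.0055197775 / 0.0060191197 = 0.9170.

0.9170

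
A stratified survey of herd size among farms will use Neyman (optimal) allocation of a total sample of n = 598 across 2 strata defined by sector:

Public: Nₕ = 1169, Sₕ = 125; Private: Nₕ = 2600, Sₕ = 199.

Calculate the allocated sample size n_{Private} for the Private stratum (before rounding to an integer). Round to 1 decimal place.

Neyman allocation: nₕ = n·NₕSₕ / Σⱼ NⱼSⱼ.
Σ NⱼSⱼ = 1169·125 + 2600·199 = 663525.
n_{Private} = 598·2600·199 / 663525 = 466.3.

466.3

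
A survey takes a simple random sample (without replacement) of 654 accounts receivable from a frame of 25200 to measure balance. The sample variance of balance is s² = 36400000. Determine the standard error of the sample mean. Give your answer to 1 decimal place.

232.8

Under SRS without replacement, Var(ȳ) = (1 − f)·s²/n with f = n/N = 654/25200 = 0.02595238.
Var(ȳ) = (1 − 0.02595238)·36400000/654 = 0.97404762·55657.492 = 54213.048.
SE(ȳ) = √(54213.048) = 232.8.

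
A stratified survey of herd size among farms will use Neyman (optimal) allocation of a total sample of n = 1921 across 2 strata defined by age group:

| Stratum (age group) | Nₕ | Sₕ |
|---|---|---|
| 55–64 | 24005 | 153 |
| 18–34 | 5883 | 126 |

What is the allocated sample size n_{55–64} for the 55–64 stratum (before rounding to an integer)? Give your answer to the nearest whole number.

Neyman allocation: nₕ = n·NₕSₕ / Σⱼ NⱼSⱼ.
Σ NⱼSⱼ = 24005·153 + 5883·126 = 4.414023 × 10^6.
n_{55–64} = 1921·24005·153 / (4.414023 × 10^6) = 1598.

1598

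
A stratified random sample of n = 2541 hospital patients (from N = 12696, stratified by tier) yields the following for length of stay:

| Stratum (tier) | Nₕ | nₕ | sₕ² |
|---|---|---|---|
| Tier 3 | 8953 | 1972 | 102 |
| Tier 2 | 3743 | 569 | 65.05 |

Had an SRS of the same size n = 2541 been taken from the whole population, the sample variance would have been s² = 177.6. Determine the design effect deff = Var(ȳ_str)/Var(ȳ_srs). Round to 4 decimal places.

0.5095

Var(ȳ_str) = Σ Wₕ²(1−fₕ)sₕ²/nₕ with Wₕ = Nₕ/12696:
  Tier 3: (8953/12696)²·(1−1972/8953)·102/1972 = 0.020056062
  Tier 2: (3743/12696)²·(1−569/3743)·65.05/569 = 0.0084261261
  → Var(ȳ_str) = 0.028482188.
Var(ȳ_srs) = (1 − 2541/12696)·177.6/2541 = 0.055905085.
deff = 0.028482188 / 0.055905085 = 0.5095.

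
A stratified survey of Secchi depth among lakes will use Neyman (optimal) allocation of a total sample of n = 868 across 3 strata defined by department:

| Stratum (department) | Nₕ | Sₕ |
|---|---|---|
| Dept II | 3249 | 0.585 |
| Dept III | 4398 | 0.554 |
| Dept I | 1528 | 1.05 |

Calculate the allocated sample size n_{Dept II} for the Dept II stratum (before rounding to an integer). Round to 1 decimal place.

277.7

Neyman allocation: nₕ = n·NₕSₕ / Σⱼ NⱼSⱼ.
Σ NⱼSⱼ = 3249·0.585 + 4398·0.554 + 1528·1.05 = 5941.557.
n_{Dept II} = 868·3249·0.585 / 5941.557 = 277.7.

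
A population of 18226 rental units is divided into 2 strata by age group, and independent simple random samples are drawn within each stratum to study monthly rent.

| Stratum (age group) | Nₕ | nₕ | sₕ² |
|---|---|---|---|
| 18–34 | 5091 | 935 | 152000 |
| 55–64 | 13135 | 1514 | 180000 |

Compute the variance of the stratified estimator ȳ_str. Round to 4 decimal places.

Var(ȳ_str) = Σₕ Wₕ²(1 − fₕ)sₕ²/nₕ with Wₕ = Nₕ/N, N = 18226.
18–34: Wₕ = 0.27932624; term = 0.27932624²·(1 − 0.18365743)·152000/935 = 10.35447.
55–64: Wₕ = 0.72067376; term = 0.72067376²·(1 − 0.11526456)·180000/1514 = 54.630789.
Sum = 64.985259.

64.9853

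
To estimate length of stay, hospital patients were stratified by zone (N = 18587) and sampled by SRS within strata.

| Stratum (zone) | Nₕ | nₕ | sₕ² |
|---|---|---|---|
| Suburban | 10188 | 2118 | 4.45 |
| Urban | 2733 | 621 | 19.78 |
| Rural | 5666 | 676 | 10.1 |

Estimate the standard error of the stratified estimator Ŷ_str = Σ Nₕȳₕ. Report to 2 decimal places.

Var(Ŷ_str) = Σₕ Nₕ²(1 − fₕ)sₕ²/nₕ.
Suburban: 10188²·(1 − 2118/10188)·4.45/2118 = 172741.44.
Urban: 2733²·(1 − 621/2733)·19.78/621 = 183851.95.
Rural: 5666²·(1 − 676/5666)·10.1/676 = 422427.12.
Sum = 779020.51.
SE = √(779020.51) = 882.62.

882.62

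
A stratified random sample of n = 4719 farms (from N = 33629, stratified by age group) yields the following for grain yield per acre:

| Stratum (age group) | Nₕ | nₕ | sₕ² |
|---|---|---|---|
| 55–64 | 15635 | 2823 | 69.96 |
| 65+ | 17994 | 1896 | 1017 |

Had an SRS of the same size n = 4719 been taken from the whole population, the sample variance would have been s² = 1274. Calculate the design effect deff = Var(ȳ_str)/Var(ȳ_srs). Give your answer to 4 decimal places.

Var(ȳ_str) = Σ Wₕ²(1−fₕ)sₕ²/nₕ with Wₕ = Nₕ/33629:
  55–64: (15635/33629)²·(1−2823/15635)·69.96/2823 = 0.0043896089
  65+: (17994/33629)²·(1−1896/17994)·1017/1896 = 0.13738976
  → Var(ȳ_str) = 0.14177937.
Var(ȳ_srs) = (1 − 4719/33629)·1274/4719 = 0.23208848.
deff = 0.14177937 / 0.23208848 = 0.6109.

0.6109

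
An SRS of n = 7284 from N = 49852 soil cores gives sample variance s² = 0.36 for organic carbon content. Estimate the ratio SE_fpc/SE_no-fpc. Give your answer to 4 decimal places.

f = n/N = 7284/49852 = 0.14611249.
SE_no-fpc = √(s²/n) = 0.0070301774; SE_fpc = √((1−f)s²/n) = 0.0064963081.
Ratio = √(1−f) = 0.92406034.

0.9241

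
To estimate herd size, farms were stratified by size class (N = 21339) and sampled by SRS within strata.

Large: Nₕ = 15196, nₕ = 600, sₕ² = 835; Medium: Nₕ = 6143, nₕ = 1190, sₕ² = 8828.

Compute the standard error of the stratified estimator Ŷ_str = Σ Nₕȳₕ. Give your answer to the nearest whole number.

Var(Ŷ_str) = Σₕ Nₕ²(1 − fₕ)sₕ²/nₕ.
Large: 15196²·(1 − 600/15196)·835/600 = 3.086728 × 10^8.
Medium: 6143²·(1 − 1190/6143)·8828/1190 = 2.2571697 × 10^8.
Sum = 5.3438977 × 10^8.
SE = √(5.3438977 × 10^8) = 23117.

23117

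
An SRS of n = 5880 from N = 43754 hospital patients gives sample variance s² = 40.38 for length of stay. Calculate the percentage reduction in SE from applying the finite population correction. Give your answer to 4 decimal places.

f = n/N = 5880/43754 = 0.13438771.
SE_no-fpc = √(s²/n) = 0.082869457; SE_fpc = √((1−f)s²/n) = 0.077100324.
Ratio = √(1−f) = 0.93038287. Reduction = 100·(1 − 0.93038287) = 6.9617%.

6.9617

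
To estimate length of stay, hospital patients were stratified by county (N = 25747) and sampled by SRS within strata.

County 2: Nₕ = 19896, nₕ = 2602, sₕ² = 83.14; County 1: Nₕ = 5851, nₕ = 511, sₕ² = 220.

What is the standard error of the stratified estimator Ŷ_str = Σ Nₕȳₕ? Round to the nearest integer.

Var(Ŷ_str) = Σₕ Nₕ²(1 − fₕ)sₕ²/nₕ.
County 2: 19896²·(1 − 2602/19896)·83.14/2602 = 1.0994208 × 10^7.
County 1: 5851²·(1 − 511/5851)·220/511 = 1.3451575 × 10^7.
Sum = 2.4445783 × 10^7.
SE = √(2.4445783 × 10^7) = 4944.

4944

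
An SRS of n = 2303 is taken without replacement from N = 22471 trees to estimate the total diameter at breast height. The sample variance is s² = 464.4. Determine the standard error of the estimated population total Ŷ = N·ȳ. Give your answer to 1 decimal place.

9559.6

Var(Ŷ) = N²·Var(ȳ) = N²·(1 − n/N)·s²/n.
f = 2303/22471 = 0.10248765; Var(ȳ) = 0.89751235·464.4/2303 = 0.18098338.
Var(Ŷ) = 22471² · 0.18098338 = 9.1386805 × 10^7.
SE(Ŷ) = √(9.1386805 × 10^7) = 9559.6.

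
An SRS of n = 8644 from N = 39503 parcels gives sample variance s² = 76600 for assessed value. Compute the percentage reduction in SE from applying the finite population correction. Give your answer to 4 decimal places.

f = n/N = 8644/39503 = 0.21881882.
SE_no-fpc = √(s²/n) = 2.9768504; SE_fpc = √((1−f)s²/n) = 2.631073.
Ratio = √(1−f) = 0.88384454. Reduction = 100·(1 − 0.88384454) = 11.6155%.

11.6155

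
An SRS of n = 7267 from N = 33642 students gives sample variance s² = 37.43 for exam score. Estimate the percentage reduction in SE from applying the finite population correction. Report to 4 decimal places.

f = n/N = 7267/33642 = 0.21600975.
SE_no-fpc = √(s²/n) = 0.071768246; SE_fpc = √((1−f)s²/n) = 0.063545919.
Ratio = √(1−f) = 0.88543224. Reduction = 100·(1 − 0.88543224) = 11.4568%.

11.4568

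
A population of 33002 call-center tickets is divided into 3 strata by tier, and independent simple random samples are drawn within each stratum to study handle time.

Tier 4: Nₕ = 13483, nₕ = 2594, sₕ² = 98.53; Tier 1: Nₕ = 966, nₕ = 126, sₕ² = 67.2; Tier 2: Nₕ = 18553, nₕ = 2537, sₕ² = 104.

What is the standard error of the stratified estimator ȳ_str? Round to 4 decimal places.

Var(ȳ_str) = Σₕ Wₕ²(1 − fₕ)sₕ²/nₕ with Wₕ = Nₕ/N, N = 33002.
Tier 4: Wₕ = 0.40855100; term = 0.40855100²·(1 − 0.19239042)·98.53/2594 = 0.005120266.
Tier 1: Wₕ = 0.02927095; term = 0.02927095²·(1 − 0.13043478)·67.2/126 = 3.9735128 × 10^-4.
Tier 2: Wₕ = 0.56217805; term = 0.56217805²·(1 − 0.13674338)·104/2537 = 0.011184088.
Sum = 0.016701705.
SE = √(0.016701705) = 0.1292.

0.1292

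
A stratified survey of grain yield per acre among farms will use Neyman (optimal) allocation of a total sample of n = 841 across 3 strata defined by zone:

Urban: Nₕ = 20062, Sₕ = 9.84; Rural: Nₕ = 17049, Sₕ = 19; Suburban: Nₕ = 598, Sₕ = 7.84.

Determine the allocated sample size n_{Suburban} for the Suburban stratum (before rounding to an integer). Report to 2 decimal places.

Neyman allocation: nₕ = n·NₕSₕ / Σⱼ NⱼSⱼ.
Σ NⱼSⱼ = 20062·9.84 + 17049·19 + 598·7.84 = 526029.4.
n_{Suburban} = 841·598·7.84 / 526029.4 = 7.50.

7.50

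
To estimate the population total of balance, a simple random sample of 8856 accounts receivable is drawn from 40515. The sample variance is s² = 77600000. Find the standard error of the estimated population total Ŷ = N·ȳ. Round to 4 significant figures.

Var(Ŷ) = N²·Var(ȳ) = N²·(1 − n/N)·s²/n.
f = 8856/40515 = 0.21858571; Var(ȳ) = 0.78141429·77600000/8856 = 6847.081.
Var(Ŷ) = 40515² · 6847.081 = 1.1239245 × 10^13.
SE(Ŷ) = √(1.1239245 × 10^13) = 3.352 × 10^6.

3.352 × 10^6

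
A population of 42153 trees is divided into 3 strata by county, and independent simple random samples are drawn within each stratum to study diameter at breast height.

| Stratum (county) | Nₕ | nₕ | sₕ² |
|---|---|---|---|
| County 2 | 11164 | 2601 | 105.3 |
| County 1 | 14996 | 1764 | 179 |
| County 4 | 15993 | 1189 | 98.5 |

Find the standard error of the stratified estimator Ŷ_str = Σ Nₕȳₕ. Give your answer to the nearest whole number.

6604

Var(Ŷ_str) = Σₕ Nₕ²(1 − fₕ)sₕ²/nₕ.
County 2: 11164²·(1 − 2601/11164)·105.3/2601 = 3.8702034 × 10^6.
County 1: 14996²·(1 − 1764/14996)·179/1764 = 2.0135173 × 10^7.
County 4: 15993²·(1 − 1189/15993)·98.5/1189 = 1.9613874 × 10^7.
Sum = 4.361925 × 10^7.
SE = √(4.361925 × 10^7) = 6604.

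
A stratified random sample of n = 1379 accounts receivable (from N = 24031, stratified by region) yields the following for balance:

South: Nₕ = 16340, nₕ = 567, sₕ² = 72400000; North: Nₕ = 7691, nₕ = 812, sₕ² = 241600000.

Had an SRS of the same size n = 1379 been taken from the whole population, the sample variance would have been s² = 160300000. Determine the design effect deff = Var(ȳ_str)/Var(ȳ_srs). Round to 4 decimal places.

0.7689

Var(ȳ_str) = Σ Wₕ²(1−fₕ)sₕ²/nₕ with Wₕ = Nₕ/24031:
  South: (16340/24031)²·(1−567/16340)·72400000/567 = 56987.312
  North: (7691/24031)²·(1−812/7691)·241600000/812 = 27258.712
  → Var(ȳ_str) = 84246.024.
Var(ȳ_srs) = (1 − 1379/24031)·160300000/1379 = 109573.1.
deff = 84246.024 / 109573.1 = 0.7689.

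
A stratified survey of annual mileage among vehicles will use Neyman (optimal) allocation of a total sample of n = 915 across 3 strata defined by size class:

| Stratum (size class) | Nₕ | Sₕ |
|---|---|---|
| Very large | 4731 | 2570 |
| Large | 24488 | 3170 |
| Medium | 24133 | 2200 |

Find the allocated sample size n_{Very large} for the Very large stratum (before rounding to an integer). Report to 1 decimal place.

77.9

Neyman allocation: nₕ = n·NₕSₕ / Σⱼ NⱼSⱼ.
Σ NⱼSⱼ = 4731·2570 + 24488·3170 + 24133·2200 = 1.4287823 × 10^8.
n_{Very large} = 915·4731·2570 / (1.4287823 × 10^8) = 77.9.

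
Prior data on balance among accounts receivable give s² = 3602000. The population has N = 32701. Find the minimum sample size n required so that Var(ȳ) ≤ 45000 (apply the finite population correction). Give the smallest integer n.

Without fpc, n₀ = s²/D = 3602000/45000 = 80.0444.
With fpc, (1 − n/N)·s²/n ≤ D requires n ≥ n₀/(1 + n₀/N) = 80.0444/(1 + 80.0444/32701) = 79.8489.
Rounding up, n = 80.

80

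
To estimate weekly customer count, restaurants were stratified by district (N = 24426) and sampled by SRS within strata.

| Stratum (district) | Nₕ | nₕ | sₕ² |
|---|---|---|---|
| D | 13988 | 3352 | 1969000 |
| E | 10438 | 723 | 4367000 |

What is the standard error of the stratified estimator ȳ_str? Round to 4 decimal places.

Var(ȳ_str) = Σₕ Wₕ²(1 − fₕ)sₕ²/nₕ with Wₕ = Nₕ/N, N = 24426.
D: Wₕ = 0.57266847; term = 0.57266847²·(1 − 0.23963397)·1969000/3352 = 146.47751.
E: Wₕ = 0.42733153; term = 0.42733153²·(1 − 0.06926614)·4367000/723 = 1026.5977.
Sum = 1173.0752.
SE = √(1173.0752) = 34.2502.

34.2502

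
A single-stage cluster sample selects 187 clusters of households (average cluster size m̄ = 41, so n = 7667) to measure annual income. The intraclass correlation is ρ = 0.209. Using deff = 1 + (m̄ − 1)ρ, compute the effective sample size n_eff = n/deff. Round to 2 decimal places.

deff = 1 + (41 − 1)·0.209 = 1 + 8.36 = 9.36.
n_eff = 7667 / 9.36 = 819.12.

819.12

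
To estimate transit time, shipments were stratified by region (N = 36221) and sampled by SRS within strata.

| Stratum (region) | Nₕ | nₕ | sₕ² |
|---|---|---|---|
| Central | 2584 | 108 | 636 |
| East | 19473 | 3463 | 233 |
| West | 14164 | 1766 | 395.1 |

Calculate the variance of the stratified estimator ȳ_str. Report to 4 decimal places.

0.0747

Var(ȳ_str) = Σₕ Wₕ²(1 − fₕ)sₕ²/nₕ with Wₕ = Nₕ/N, N = 36221.
Central: Wₕ = 0.07133983; term = 0.07133983²·(1 − 0.04179567)·636/108 = 0.028718096.
East: Wₕ = 0.53761630; term = 0.53761630²·(1 − 0.17783598)·233/3463 = 0.015988464.
West: Wₕ = 0.39104387; term = 0.39104387²·(1 − 0.12468229)·395.1/1766 = 0.029945599.
Sum = 0.074652159.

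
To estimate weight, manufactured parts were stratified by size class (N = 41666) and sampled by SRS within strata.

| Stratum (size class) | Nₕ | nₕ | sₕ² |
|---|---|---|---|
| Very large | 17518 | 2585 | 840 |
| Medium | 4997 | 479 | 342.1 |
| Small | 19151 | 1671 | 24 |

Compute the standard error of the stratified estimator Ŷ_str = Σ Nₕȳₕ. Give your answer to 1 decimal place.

Var(Ŷ_str) = Σₕ Nₕ²(1 − fₕ)sₕ²/nₕ.
Very large: 17518²·(1 − 2585/17518)·840/2585 = 8.5006146 × 10^7.
Medium: 4997²·(1 − 479/4997)·342.1/479 = 1.6124013 × 10^7.
Small: 19151²·(1 − 1671/19151)·24/1671 = 4.8080356 × 10^6.
Sum = 1.0593819 × 10^8.
SE = √(1.0593819 × 10^8) = 10292.6.

10292.6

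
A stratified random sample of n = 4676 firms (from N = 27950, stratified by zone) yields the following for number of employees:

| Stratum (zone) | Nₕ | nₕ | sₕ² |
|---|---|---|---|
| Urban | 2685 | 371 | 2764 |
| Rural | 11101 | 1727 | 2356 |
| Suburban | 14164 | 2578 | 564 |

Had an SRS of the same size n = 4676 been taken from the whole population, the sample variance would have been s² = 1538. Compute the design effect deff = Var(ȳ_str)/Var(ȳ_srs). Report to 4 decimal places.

Var(ȳ_str) = Σ Wₕ²(1−fₕ)sₕ²/nₕ with Wₕ = Nₕ/27950:
  Urban: (2685/27950)²·(1−371/2685)·2764/371 = 0.059252701
  Rural: (11101/27950)²·(1−1727/11101)·2356/1727 = 0.18172153
  Suburban: (14164/27950)²·(1−2578/14164)·564/2578 = 0.045957036
  → Var(ȳ_str) = 0.28693127.
Var(ȳ_srs) = (1 − 4676/27950)·1538/4676 = 0.27388677.
deff = 0.28693127 / 0.27388677 = 1.0476.

1.0476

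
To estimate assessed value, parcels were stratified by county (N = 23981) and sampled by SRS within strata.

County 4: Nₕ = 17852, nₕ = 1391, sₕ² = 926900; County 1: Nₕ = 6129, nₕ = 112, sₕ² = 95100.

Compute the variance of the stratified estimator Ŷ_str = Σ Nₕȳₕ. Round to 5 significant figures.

Var(Ŷ_str) = Σₕ Nₕ²(1 − fₕ)sₕ²/nₕ.
County 4: 17852²·(1 − 1391/17852)·926900/1391 = 1.958163 × 10^11.
County 1: 6129²·(1 − 112/6129)·95100/112 = 3.1313537 × 10^10.
Sum = 2.2712984 × 10^11.

2.2713 × 10^11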